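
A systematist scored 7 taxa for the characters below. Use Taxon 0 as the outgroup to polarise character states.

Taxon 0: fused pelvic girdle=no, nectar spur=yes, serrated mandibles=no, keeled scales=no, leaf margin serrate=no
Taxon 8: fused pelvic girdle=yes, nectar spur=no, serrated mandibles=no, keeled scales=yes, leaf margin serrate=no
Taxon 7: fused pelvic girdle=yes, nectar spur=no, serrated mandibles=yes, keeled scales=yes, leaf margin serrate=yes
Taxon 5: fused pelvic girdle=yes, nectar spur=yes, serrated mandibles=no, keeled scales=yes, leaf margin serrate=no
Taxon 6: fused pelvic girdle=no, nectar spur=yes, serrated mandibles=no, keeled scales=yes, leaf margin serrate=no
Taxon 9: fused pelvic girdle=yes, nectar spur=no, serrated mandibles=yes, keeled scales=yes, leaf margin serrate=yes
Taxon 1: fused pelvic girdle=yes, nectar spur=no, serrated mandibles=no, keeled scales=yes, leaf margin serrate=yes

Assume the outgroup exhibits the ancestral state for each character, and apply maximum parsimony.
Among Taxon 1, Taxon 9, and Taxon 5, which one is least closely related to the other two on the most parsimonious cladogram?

Taxon 5

Character polarity is set by the outgroup: the derived state is whichever differs from the outgroup's state, so for nectar spur the derived state is 'no', and for the remaining characters it is 'yes'.
Only Taxon 1, Taxon 5, Taxon 7, Taxon 8, and Taxon 9 show the derived state 'yes' for fused pelvic girdle, supporting them as a clade.
nectar spur (derived state 'no') is shared by Taxon 1, Taxon 7, Taxon 8, and Taxon 9 — a synapomorphy uniting that clade.
serrated mandibles: derived state 'yes' in Taxon 7 and Taxon 9 only — synapomorphy for {Taxon 7, Taxon 9}.
All ingroup taxa share the derived state 'yes' for keeled scales; it defines the ingroup but does not resolve relationships within it.
leaf margin serrate: derived state 'yes' in Taxon 1, Taxon 7, and Taxon 9 only — synapomorphy for {Taxon 1, Taxon 7, Taxon 9}.
Most parsimonious ingroup topology: (((Taxon 8,((Taxon 7,Taxon 9),Taxon 1)),Taxon 5),Taxon 6).
Taxon 9 and Taxon 1 share a more recent common ancestor with each other than either does with Taxon 5, so Taxon 5 is the least closely related of the three.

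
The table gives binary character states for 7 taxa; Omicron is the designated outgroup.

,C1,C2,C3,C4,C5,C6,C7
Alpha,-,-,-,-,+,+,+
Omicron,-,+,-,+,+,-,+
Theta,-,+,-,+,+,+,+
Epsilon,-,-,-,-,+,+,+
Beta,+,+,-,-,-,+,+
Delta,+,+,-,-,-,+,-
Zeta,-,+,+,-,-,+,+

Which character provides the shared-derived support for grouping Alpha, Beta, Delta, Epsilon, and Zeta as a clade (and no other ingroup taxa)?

Character polarity is set by the outgroup: the derived state is whichever differs from the outgroup's state, so for C2, C4, C5, C7 the derived state is '-', and for the remaining characters it is '+'.
C1: derived state '+' in Beta and Delta only — synapomorphy for {Beta, Delta}.
C2 (derived state '-') is shared by Alpha and Epsilon — a synapomorphy uniting that clade.
C3: derived state '+' in Zeta only — an autapomorphy, so it tells us nothing about relationships among taxa.
C4 (derived state '-') is shared by Alpha, Beta, Delta, Epsilon, and Zeta — a synapomorphy uniting that clade.
C5: derived state '-' in Beta, Delta, and Zeta only — synapomorphy for {Beta, Delta, Zeta}.
All ingroup taxa share the derived state '+' for C6; it defines the ingroup but does not resolve relationships within it.
C7 (derived state '-') is unique to Delta (autapomorphy; uninformative for grouping).
Most parsimonious ingroup topology: (((Zeta,(Beta,Delta)),(Alpha,Epsilon)),Theta).
The clade {Alpha, Beta, Delta, Epsilon, Zeta} is supported by C4: its derived state '-' occurs in exactly those taxa and in no other taxon (including the outgroup).

C4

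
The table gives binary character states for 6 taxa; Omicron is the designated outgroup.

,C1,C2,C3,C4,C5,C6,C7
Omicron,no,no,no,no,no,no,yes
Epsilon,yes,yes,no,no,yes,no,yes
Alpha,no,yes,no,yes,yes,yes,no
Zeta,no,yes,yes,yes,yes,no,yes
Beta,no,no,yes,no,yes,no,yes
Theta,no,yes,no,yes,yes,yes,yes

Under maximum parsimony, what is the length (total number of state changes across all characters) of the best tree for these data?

Character polarity is set by the outgroup: the derived state is whichever differs from the outgroup's state, so for C7 the derived state is 'no', and for the remaining characters it is 'yes'.
C1 (derived state 'yes') is unique to Epsilon (autapomorphy; uninformative for grouping).
Only Alpha, Epsilon, Theta, and Zeta show the derived state 'yes' for C2, supporting them as a clade.
C3 (state 'yes') occurs in Beta and Zeta but conflicts with the nesting implied by the other characters — most parsimoniously interpreted as homoplasy.
C4: derived state 'yes' in Alpha, Theta, and Zeta only — synapomorphy for {Alpha, Theta, Zeta}.
All ingroup taxa share the derived state 'yes' for C5; it defines the ingroup but does not resolve relationships within it.
C6 (derived state 'yes') is shared by Alpha and Theta — a synapomorphy uniting that clade.
C7 (derived state 'no') is unique to Alpha (autapomorphy; uninformative for grouping).
Most parsimonious ingroup topology: ((Epsilon,((Alpha,Theta),Zeta)),Beta).
Changes per character on this tree: C1: 1; C2: 1; C3: 2; C4: 1; C5: 1; C6: 1; C7: 1.
Total = 8.

8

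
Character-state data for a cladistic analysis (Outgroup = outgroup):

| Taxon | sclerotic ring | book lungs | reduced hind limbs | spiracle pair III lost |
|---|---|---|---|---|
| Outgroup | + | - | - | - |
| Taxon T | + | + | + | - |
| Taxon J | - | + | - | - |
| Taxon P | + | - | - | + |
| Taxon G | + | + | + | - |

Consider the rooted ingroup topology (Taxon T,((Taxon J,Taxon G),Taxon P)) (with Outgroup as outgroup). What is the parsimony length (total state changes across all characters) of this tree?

Map each character onto (Taxon T,((Taxon J,Taxon G),Taxon P)) (rooted by Outgroup) and count the minimum state changes it requires (Fitch parsimony):
sclerotic ring: 1; book lungs: 2; reduced hind limbs: 2; spiracle pair III lost: 1.
Total tree length = 6.

6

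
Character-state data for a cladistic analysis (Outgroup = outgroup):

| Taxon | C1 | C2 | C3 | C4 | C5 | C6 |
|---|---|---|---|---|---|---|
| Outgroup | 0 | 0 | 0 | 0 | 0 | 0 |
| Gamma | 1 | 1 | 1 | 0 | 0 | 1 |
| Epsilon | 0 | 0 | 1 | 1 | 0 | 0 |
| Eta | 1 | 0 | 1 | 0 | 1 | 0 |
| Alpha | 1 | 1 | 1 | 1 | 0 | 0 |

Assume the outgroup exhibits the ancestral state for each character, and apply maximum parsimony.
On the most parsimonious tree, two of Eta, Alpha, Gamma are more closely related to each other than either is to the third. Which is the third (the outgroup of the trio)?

The outgroup has state '0' for every character, so '1' is the derived state throughout.
C1: derived state '1' in Alpha, Eta, and Gamma only — synapomorphy for {Alpha, Eta, Gamma}.
C2: derived state '1' in Alpha and Gamma only — synapomorphy for {Alpha, Gamma}.
All ingroup taxa share the derived state '1' for C3; it defines the ingroup but does not resolve relationships within it.
C4 groups Alpha and Epsilon, which is incompatible with the clades supported by the remaining characters; treating it as convergent (homoplasy) costs fewer steps than any alternative tree.
C5: derived state '1' in Eta only — an autapomorphy, so it tells us nothing about relationships among taxa.
C6: derived state '1' in Gamma only — an autapomorphy, so it tells us nothing about relationships among taxa.
Most parsimonious ingroup topology: (((Gamma,Alpha),Eta),Epsilon).
Gamma and Alpha share a more recent common ancestor with each other than either does with Eta, so Eta is the least closely related of the three.

Eta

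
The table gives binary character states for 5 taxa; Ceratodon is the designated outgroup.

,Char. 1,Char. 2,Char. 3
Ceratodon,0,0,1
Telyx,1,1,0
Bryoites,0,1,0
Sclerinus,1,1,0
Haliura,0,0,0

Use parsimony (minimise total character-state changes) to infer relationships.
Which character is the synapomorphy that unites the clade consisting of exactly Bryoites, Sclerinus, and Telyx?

Character polarity is set by the outgroup: the derived state is whichever differs from the outgroup's state, so for Char. 3 the derived state is '0', and for the remaining characters it is '1'.
Char. 1 (derived state '1') is shared by Sclerinus and Telyx — a synapomorphy uniting that clade.
Only Bryoites, Sclerinus, and Telyx show the derived state '1' for Char. 2, supporting them as a clade.
Char. 3 (derived state '0') is shared by all ingroup taxa — unites the whole ingroup.
Most parsimonious ingroup topology: (((Telyx,Sclerinus),Bryoites),Haliura).
The clade {Bryoites, Sclerinus, Telyx} is supported by Char. 2: its derived state '1' occurs in exactly those taxa and in no other taxon (including the outgroup).

Char. 2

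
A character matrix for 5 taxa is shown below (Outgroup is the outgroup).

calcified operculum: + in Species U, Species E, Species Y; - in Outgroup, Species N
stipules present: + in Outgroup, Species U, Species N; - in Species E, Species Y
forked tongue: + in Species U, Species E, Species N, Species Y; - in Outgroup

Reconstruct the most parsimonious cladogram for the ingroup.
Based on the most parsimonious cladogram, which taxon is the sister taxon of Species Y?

Species E

Character polarity is set by the outgroup: the derived state is whichever differs from the outgroup's state, so for stipules present the derived state is '-', and for the remaining characters it is '+'.
calcified operculum (derived state '+') is shared by Species E, Species U, and Species Y — a synapomorphy uniting that clade.
Only Species E and Species Y show the derived state '-' for stipules present, supporting them as a clade.
forked tongue (derived state '+') is shared by all ingroup taxa — unites the whole ingroup.
Most parsimonious ingroup topology: ((Species U,(Species E,Species Y)),Species N).
Species Y and Species E form a cherry on this tree, so they are sister taxa.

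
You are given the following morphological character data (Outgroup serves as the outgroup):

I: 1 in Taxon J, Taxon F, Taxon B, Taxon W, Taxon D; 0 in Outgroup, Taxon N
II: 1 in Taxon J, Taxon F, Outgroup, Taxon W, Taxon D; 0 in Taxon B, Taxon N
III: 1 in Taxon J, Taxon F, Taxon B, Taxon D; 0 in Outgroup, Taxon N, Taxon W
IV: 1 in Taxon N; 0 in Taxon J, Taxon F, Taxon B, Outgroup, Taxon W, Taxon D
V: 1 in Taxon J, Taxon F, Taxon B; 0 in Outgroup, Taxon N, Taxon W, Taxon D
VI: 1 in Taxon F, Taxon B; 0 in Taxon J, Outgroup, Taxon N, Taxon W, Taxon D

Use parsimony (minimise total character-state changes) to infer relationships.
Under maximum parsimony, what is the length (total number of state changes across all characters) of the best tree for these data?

Character polarity is set by the outgroup: the derived state is whichever differs from the outgroup's state, so for II the derived state is '0', and for the remaining characters it is '1'.
I (derived state '1') is shared by Taxon B, Taxon D, Taxon F, Taxon J, and Taxon W — a synapomorphy uniting that clade.
II (state '0') occurs in Taxon B and Taxon N but conflicts with the nesting implied by the other characters — most parsimoniously interpreted as homoplasy.
Only Taxon B, Taxon D, Taxon F, and Taxon J show the derived state '1' for III, supporting them as a clade.
IV (derived state '1') is unique to Taxon N (autapomorphy; uninformative for grouping).
V (derived state '1') is shared by Taxon B, Taxon F, and Taxon J — a synapomorphy uniting that clade.
VI: derived state '1' in Taxon B and Taxon F only — synapomorphy for {Taxon B, Taxon F}.
Most parsimonious ingroup topology: (((Taxon D,((Taxon F,Taxon B),Taxon J)),Taxon W),Taxon N).
Changes per character on this tree: I: 1; II: 2; III: 1; IV: 1; V: 1; VI: 1.
Total = 7.

7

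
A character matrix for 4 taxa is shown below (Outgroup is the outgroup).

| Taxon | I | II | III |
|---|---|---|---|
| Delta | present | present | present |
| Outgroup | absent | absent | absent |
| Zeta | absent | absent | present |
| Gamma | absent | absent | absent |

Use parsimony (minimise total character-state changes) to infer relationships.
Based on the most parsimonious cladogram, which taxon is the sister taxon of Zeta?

The outgroup has state 'absent' for every character, so 'present' is the derived state throughout.
I (derived state 'present') is unique to Delta (autapomorphy; uninformative for grouping).
II (derived state 'present') is unique to Delta (autapomorphy; uninformative for grouping).
Only Delta and Zeta show the derived state 'present' for III, supporting them as a clade.
Most parsimonious ingroup topology: (Gamma,(Zeta,Delta)).
Zeta and Delta form a cherry on this tree, so they are sister taxa.

Delta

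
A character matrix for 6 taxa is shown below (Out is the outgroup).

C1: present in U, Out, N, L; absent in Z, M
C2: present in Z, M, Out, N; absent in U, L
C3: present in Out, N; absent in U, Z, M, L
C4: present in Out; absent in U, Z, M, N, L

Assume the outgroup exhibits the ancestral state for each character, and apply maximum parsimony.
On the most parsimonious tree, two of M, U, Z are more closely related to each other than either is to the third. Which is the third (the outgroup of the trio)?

U

The outgroup has state 'present' for every character, so 'absent' is the derived state throughout.
C1 (derived state 'absent') is shared by M and Z — a synapomorphy uniting that clade.
Only L and U show the derived state 'absent' for C2, supporting them as a clade.
C3 (derived state 'absent') is shared by L, M, U, and Z — a synapomorphy uniting that clade.
C4 (derived state 'absent') is shared by all ingroup taxa — unites the whole ingroup.
Most parsimonious ingroup topology: (((Z,M),(L,U)),N).
Z and M share a more recent common ancestor with each other than either does with U, so U is the least closely related of the three.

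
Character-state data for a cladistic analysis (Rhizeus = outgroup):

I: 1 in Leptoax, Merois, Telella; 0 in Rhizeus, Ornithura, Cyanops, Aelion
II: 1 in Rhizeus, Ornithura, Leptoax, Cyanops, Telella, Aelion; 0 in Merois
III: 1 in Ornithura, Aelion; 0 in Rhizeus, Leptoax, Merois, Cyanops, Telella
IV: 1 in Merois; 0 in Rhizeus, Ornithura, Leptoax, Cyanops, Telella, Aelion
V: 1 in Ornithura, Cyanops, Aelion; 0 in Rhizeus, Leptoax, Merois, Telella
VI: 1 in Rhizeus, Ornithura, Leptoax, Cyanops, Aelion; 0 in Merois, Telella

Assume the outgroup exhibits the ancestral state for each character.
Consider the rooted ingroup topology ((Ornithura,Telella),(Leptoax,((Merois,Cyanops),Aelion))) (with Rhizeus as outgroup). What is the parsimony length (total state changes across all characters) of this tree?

Map each character onto ((Ornithura,Telella),(Leptoax,((Merois,Cyanops),Aelion))) (rooted by Rhizeus) and count the minimum state changes it requires (Fitch parsimony):
I: 3; II: 1; III: 2; IV: 1; V: 3; VI: 2.
Total tree length = 12.

12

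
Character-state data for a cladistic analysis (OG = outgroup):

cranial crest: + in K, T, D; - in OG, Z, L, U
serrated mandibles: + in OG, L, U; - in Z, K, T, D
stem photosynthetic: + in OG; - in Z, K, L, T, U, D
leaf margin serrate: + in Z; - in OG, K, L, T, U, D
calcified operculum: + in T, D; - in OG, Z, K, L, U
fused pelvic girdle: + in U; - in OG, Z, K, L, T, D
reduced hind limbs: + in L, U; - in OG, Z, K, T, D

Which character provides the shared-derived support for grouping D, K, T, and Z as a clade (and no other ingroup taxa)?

serrated mandibles

Character polarity is set by the outgroup: the derived state is whichever differs from the outgroup's state, so for serrated mandibles, stem photosynthetic the derived state is '-', and for the remaining characters it is '+'.
Only D, K, and T show the derived state '+' for cranial crest, supporting them as a clade.
serrated mandibles (derived state '-') is shared by D, K, T, and Z — a synapomorphy uniting that clade.
All ingroup taxa share the derived state '-' for stem photosynthetic; it defines the ingroup but does not resolve relationships within it.
leaf margin serrate (derived state '+') is unique to Z (autapomorphy; uninformative for grouping).
calcified operculum (derived state '+') is shared by D and T — a synapomorphy uniting that clade.
fused pelvic girdle: derived state '+' in U only — an autapomorphy, so it tells us nothing about relationships among taxa.
Only L and U show the derived state '+' for reduced hind limbs, supporting them as a clade.
Most parsimonious ingroup topology: ((Z,(K,(T,D))),(L,U)).
The clade {D, K, T, Z} is supported by serrated mandibles: its derived state '-' occurs in exactly those taxa and in no other taxon (including the outgroup).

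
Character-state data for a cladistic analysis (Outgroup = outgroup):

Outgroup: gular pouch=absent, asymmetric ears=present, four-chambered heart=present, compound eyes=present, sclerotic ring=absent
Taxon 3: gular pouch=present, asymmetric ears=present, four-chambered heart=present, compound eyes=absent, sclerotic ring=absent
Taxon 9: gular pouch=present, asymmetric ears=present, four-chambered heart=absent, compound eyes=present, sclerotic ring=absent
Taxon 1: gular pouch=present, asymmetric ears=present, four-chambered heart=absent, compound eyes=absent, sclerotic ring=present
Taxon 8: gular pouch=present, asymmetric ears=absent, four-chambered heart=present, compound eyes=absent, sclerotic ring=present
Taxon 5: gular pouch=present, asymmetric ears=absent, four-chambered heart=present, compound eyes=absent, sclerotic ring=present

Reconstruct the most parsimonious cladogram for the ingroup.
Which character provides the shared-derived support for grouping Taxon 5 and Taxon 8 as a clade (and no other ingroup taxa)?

asymmetric ears

Character polarity is set by the outgroup: the derived state is whichever differs from the outgroup's state, so for asymmetric ears, four-chambered heart, compound eyes the derived state is 'absent', and for the remaining characters it is 'present'.
All ingroup taxa share the derived state 'present' for gular pouch; it defines the ingroup but does not resolve relationships within it.
Only Taxon 5 and Taxon 8 show the derived state 'absent' for asymmetric ears, supporting them as a clade.
four-chambered heart groups Taxon 1 and Taxon 9, which is incompatible with the clades supported by the remaining characters; treating it as convergent (homoplasy) costs fewer steps than any alternative tree.
compound eyes (derived state 'absent') is shared by Taxon 1, Taxon 3, Taxon 5, and Taxon 8 — a synapomorphy uniting that clade.
Only Taxon 1, Taxon 5, and Taxon 8 show the derived state 'present' for sclerotic ring, supporting them as a clade.
Most parsimonious ingroup topology: ((Taxon 3,(Taxon 1,(Taxon 8,Taxon 5))),Taxon 9).
The clade {Taxon 5, Taxon 8} is supported by asymmetric ears: its derived state 'absent' occurs in exactly those taxa and in no other taxon (including the outgroup).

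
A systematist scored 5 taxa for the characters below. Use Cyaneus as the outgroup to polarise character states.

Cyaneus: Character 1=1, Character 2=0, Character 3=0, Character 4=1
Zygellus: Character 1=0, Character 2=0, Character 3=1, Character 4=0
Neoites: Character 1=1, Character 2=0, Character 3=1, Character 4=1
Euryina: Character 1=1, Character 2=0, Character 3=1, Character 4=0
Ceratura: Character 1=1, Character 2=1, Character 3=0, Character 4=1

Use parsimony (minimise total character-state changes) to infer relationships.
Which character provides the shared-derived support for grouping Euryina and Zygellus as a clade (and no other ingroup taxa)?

Character polarity is set by the outgroup: the derived state is whichever differs from the outgroup's state, so for Character 1, Character 4 the derived state is '0', and for the remaining characters it is '1'.
Character 1 (derived state '0') is unique to Zygellus (autapomorphy; uninformative for grouping).
Character 2: derived state '1' in Ceratura only — an autapomorphy, so it tells us nothing about relationships among taxa.
Character 3 (derived state '1') is shared by Euryina, Neoites, and Zygellus — a synapomorphy uniting that clade.
Character 4 (derived state '0') is shared by Euryina and Zygellus — a synapomorphy uniting that clade.
Most parsimonious ingroup topology: (((Zygellus,Euryina),Neoites),Ceratura).
The clade {Euryina, Zygellus} is supported by Character 4: its derived state '0' occurs in exactly those taxa and in no other taxon (including the outgroup).

Character 4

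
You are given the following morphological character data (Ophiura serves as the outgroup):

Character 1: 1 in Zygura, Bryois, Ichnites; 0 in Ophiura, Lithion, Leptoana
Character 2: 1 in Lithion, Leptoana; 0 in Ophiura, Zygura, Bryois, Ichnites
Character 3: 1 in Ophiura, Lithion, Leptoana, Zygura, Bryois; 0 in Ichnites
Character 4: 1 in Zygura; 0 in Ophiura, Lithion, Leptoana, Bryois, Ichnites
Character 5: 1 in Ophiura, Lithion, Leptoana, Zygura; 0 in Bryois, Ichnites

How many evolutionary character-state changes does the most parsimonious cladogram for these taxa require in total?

5

Character polarity is set by the outgroup: the derived state is whichever differs from the outgroup's state, so for Character 3, Character 5 the derived state is '0', and for the remaining characters it is '1'.
Character 1 (derived state '1') is shared by Bryois, Ichnites, and Zygura — a synapomorphy uniting that clade.
Character 2 (derived state '1') is shared by Leptoana and Lithion — a synapomorphy uniting that clade.
Character 3: derived state '0' in Ichnites only — an autapomorphy, so it tells us nothing about relationships among taxa.
Character 4 (derived state '1') is unique to Zygura (autapomorphy; uninformative for grouping).
Character 5: derived state '0' in Bryois and Ichnites only — synapomorphy for {Bryois, Ichnites}.
Most parsimonious ingroup topology: ((Leptoana,Lithion),((Ichnites,Bryois),Zygura)).
Changes per character on this tree: Character 1: 1; Character 2: 1; Character 3: 1; Character 4: 1; Character 5: 1.
Total = 5.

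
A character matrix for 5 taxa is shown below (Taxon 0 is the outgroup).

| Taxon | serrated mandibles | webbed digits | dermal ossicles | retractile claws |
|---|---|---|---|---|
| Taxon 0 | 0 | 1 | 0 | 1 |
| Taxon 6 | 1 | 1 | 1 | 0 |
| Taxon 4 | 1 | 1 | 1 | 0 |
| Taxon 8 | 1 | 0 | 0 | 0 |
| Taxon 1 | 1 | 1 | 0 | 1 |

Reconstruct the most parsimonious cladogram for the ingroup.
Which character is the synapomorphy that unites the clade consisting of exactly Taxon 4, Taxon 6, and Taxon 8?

retractile claws

Character polarity is set by the outgroup: the derived state is whichever differs from the outgroup's state, so for webbed digits, retractile claws the derived state is '0', and for the remaining characters it is '1'.
serrated mandibles (derived state '1') is shared by all ingroup taxa — unites the whole ingroup.
webbed digits (derived state '0') is unique to Taxon 8 (autapomorphy; uninformative for grouping).
Only Taxon 4 and Taxon 6 show the derived state '1' for dermal ossicles, supporting them as a clade.
retractile claws: derived state '0' in Taxon 4, Taxon 6, and Taxon 8 only — synapomorphy for {Taxon 4, Taxon 6, Taxon 8}.
Most parsimonious ingroup topology: (((Taxon 6,Taxon 4),Taxon 8),Taxon 1).
The clade {Taxon 4, Taxon 6, Taxon 8} is supported by retractile claws: its derived state '0' occurs in exactly those taxa and in no other taxon (including the outgroup).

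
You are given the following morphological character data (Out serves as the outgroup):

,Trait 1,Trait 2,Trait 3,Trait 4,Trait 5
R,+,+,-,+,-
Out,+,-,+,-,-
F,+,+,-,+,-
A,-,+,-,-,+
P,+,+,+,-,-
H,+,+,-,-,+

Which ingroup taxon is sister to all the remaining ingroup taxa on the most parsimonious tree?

P

Character polarity is set by the outgroup: the derived state is whichever differs from the outgroup's state, so for Trait 1, Trait 3 the derived state is '-', and for the remaining characters it is '+'.
Trait 1: derived state '-' in A only — an autapomorphy, so it tells us nothing about relationships among taxa.
Trait 2 (derived state '+') is shared by all ingroup taxa — unites the whole ingroup.
Trait 3 (derived state '-') is shared by A, F, H, and R — a synapomorphy uniting that clade.
Only F and R show the derived state '+' for Trait 4, supporting them as a clade.
Trait 5 (derived state '+') is shared by A and H — a synapomorphy uniting that clade.
Most parsimonious ingroup topology: (((A,H),(F,R)),P).
P is sister to the clade containing all other ingroup taxa, so it is the earliest-diverging (most basal) ingroup lineage.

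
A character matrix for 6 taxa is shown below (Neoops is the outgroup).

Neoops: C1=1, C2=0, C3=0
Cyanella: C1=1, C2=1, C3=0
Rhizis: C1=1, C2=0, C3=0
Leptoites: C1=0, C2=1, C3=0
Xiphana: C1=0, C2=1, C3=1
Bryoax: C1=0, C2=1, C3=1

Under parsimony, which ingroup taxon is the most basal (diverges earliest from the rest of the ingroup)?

Character polarity is set by the outgroup: the derived state is whichever differs from the outgroup's state, so for C1 the derived state is '0', and for the remaining characters it is '1'.
C1: derived state '0' in Bryoax, Leptoites, and Xiphana only — synapomorphy for {Bryoax, Leptoites, Xiphana}.
Only Bryoax, Cyanella, Leptoites, and Xiphana show the derived state '1' for C2, supporting them as a clade.
C3 (derived state '1') is shared by Bryoax and Xiphana — a synapomorphy uniting that clade.
Most parsimonious ingroup topology: ((Cyanella,(Leptoites,(Xiphana,Bryoax))),Rhizis).
Rhizis is sister to the clade containing all other ingroup taxa, so it is the earliest-diverging (most basal) ingroup lineage.

Rhizis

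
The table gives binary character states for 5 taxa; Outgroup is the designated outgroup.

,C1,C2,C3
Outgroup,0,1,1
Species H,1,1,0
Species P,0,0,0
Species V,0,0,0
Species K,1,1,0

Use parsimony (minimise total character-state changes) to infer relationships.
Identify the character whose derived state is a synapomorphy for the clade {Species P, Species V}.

Character polarity is set by the outgroup: the derived state is whichever differs from the outgroup's state, so for C2, C3 the derived state is '0', and for the remaining characters it is '1'.
C1: derived state '1' in Species H and Species K only — synapomorphy for {Species H, Species K}.
C2 (derived state '0') is shared by Species P and Species V — a synapomorphy uniting that clade.
All ingroup taxa share the derived state '0' for C3; it defines the ingroup but does not resolve relationships within it.
Most parsimonious ingroup topology: ((Species H,Species K),(Species P,Species V)).
The clade {Species P, Species V} is supported by C2: its derived state '0' occurs in exactly those taxa and in no other taxon (including the outgroup).

C2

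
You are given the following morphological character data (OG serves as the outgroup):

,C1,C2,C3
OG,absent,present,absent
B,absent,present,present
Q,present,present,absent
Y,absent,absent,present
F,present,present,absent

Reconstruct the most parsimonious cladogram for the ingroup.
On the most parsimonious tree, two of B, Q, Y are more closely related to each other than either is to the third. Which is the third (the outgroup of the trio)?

Character polarity is set by the outgroup: the derived state is whichever differs from the outgroup's state, so for C2 the derived state is 'absent', and for the remaining characters it is 'present'.
Only F and Q show the derived state 'present' for C1, supporting them as a clade.
C2 (derived state 'absent') is unique to Y (autapomorphy; uninformative for grouping).
C3 (derived state 'present') is shared by B and Y — a synapomorphy uniting that clade.
Most parsimonious ingroup topology: ((B,Y),(Q,F)).
B and Y share a more recent common ancestor with each other than either does with Q, so Q is the least closely related of the three.

Q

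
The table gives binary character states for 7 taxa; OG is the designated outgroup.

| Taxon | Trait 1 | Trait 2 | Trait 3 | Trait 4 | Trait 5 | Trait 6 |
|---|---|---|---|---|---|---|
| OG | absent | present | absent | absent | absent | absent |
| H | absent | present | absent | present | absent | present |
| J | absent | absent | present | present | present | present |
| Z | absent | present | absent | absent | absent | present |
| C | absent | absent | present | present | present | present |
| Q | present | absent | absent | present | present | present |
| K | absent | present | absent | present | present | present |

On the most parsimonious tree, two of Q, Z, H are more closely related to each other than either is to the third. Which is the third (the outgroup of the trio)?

Character polarity is set by the outgroup: the derived state is whichever differs from the outgroup's state, so for Trait 2 the derived state is 'absent', and for the remaining characters it is 'present'.
Trait 1: derived state 'present' in Q only — an autapomorphy, so it tells us nothing about relationships among taxa.
Trait 2 (derived state 'absent') is shared by C, J, and Q — a synapomorphy uniting that clade.
Only C and J show the derived state 'present' for Trait 3, supporting them as a clade.
Trait 4 (derived state 'present') is shared by C, H, J, K, and Q — a synapomorphy uniting that clade.
Trait 5 (derived state 'present') is shared by C, J, K, and Q — a synapomorphy uniting that clade.
Trait 6 (derived state 'present') is shared by all ingroup taxa — unites the whole ingroup.
Most parsimonious ingroup topology: ((H,(((J,C),Q),K)),Z).
Q and H share a more recent common ancestor with each other than either does with Z, so Z is the least closely related of the three.

Z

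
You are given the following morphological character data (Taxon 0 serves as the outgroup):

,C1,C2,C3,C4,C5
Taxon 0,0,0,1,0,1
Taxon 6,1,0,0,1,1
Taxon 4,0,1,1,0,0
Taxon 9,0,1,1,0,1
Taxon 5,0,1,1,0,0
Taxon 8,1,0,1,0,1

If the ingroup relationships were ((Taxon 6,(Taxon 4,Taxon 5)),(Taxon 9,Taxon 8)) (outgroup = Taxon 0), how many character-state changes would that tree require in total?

Map each character onto ((Taxon 6,(Taxon 4,Taxon 5)),(Taxon 9,Taxon 8)) (rooted by Taxon 0) and count the minimum state changes it requires (Fitch parsimony):
C1: 2; C2: 2; C3: 1; C4: 1; C5: 1.
Total tree length = 7.

7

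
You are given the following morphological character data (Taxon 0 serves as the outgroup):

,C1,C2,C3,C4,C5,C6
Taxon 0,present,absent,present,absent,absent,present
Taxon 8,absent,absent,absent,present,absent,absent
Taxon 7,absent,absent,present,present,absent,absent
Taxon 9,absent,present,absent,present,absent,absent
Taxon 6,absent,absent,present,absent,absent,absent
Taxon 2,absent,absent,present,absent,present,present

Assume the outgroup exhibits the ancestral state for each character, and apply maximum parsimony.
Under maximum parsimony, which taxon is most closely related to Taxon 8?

Character polarity is set by the outgroup: the derived state is whichever differs from the outgroup's state, so for C1, C3, C6 the derived state is 'absent', and for the remaining characters it is 'present'.
All ingroup taxa share the derived state 'absent' for C1; it defines the ingroup but does not resolve relationships within it.
C2 (derived state 'present') is unique to Taxon 9 (autapomorphy; uninformative for grouping).
C3: derived state 'absent' in Taxon 8 and Taxon 9 only — synapomorphy for {Taxon 8, Taxon 9}.
C4 (derived state 'present') is shared by Taxon 7, Taxon 8, and Taxon 9 — a synapomorphy uniting that clade.
C5: derived state 'present' in Taxon 2 only — an autapomorphy, so it tells us nothing about relationships among taxa.
C6: derived state 'absent' in Taxon 6, Taxon 7, Taxon 8, and Taxon 9 only — synapomorphy for {Taxon 6, Taxon 7, Taxon 8, Taxon 9}.
Most parsimonious ingroup topology: ((((Taxon 8,Taxon 9),Taxon 7),Taxon 6),Taxon 2).
Taxon 8 and Taxon 9 form a cherry on this tree, so they are sister taxa.

Taxon 9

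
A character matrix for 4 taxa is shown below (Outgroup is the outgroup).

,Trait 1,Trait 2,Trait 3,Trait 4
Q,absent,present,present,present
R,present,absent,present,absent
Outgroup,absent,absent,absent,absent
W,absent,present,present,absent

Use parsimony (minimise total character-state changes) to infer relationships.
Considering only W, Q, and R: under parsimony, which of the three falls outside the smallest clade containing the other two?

R

The outgroup has state 'absent' for every character, so 'present' is the derived state throughout.
Trait 1 (derived state 'present') is unique to R (autapomorphy; uninformative for grouping).
Trait 2: derived state 'present' in Q and W only — synapomorphy for {Q, W}.
All ingroup taxa share the derived state 'present' for Trait 3; it defines the ingroup but does not resolve relationships within it.
Trait 4: derived state 'present' in Q only — an autapomorphy, so it tells us nothing about relationships among taxa.
Most parsimonious ingroup topology: ((Q,W),R).
W and Q share a more recent common ancestor with each other than either does with R, so R is the least closely related of the three.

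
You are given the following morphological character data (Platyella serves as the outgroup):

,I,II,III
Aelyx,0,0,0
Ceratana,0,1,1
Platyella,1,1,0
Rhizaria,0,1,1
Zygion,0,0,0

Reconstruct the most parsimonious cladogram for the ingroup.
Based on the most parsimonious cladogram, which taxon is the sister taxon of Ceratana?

Character polarity is set by the outgroup: the derived state is whichever differs from the outgroup's state, so for I, II the derived state is '0', and for the remaining characters it is '1'.
All ingroup taxa share the derived state '0' for I; it defines the ingroup but does not resolve relationships within it.
II (derived state '0') is shared by Aelyx and Zygion — a synapomorphy uniting that clade.
III: derived state '1' in Ceratana and Rhizaria only — synapomorphy for {Ceratana, Rhizaria}.
Most parsimonious ingroup topology: ((Aelyx,Zygion),(Rhizaria,Ceratana)).
Ceratana and Rhizaria form a cherry on this tree, so they are sister taxa.

Rhizaria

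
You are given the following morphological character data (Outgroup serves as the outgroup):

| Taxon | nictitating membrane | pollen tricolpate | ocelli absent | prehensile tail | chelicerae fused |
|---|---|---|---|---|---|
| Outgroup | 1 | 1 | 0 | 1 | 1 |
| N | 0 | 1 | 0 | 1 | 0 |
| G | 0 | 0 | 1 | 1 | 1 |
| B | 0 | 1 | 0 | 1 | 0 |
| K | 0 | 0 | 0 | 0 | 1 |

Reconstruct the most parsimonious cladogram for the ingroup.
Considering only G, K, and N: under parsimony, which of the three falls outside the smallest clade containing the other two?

N

Character polarity is set by the outgroup: the derived state is whichever differs from the outgroup's state, so for nictitating membrane, pollen tricolpate, prehensile tail, chelicerae fused the derived state is '0', and for the remaining characters it is '1'.
nictitating membrane (derived state '0') is shared by all ingroup taxa — unites the whole ingroup.
pollen tricolpate: derived state '0' in G and K only — synapomorphy for {G, K}.
ocelli absent: derived state '1' in G only — an autapomorphy, so it tells us nothing about relationships among taxa.
prehensile tail (derived state '0') is unique to K (autapomorphy; uninformative for grouping).
Only B and N show the derived state '0' for chelicerae fused, supporting them as a clade.
Most parsimonious ingroup topology: ((N,B),(G,K)).
G and K share a more recent common ancestor with each other than either does with N, so N is the least closely related of the three.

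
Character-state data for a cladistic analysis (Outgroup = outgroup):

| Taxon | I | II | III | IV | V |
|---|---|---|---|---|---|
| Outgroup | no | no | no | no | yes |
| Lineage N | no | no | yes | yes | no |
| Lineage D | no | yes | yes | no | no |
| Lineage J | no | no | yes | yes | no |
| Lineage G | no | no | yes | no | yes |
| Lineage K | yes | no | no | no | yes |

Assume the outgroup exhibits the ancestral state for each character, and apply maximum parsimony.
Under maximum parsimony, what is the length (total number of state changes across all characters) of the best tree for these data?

5

Character polarity is set by the outgroup: the derived state is whichever differs from the outgroup's state, so for V the derived state is 'no', and for the remaining characters it is 'yes'.
I (derived state 'yes') is unique to Lineage K (autapomorphy; uninformative for grouping).
II (derived state 'yes') is unique to Lineage D (autapomorphy; uninformative for grouping).
III: derived state 'yes' in Lineage D, Lineage G, Lineage J, and Lineage N only — synapomorphy for {Lineage D, Lineage G, Lineage J, Lineage N}.
IV: derived state 'yes' in Lineage J and Lineage N only — synapomorphy for {Lineage J, Lineage N}.
Only Lineage D, Lineage J, and Lineage N show the derived state 'no' for V, supporting them as a clade.
Most parsimonious ingroup topology: ((((Lineage N,Lineage J),Lineage D),Lineage G),Lineage K).
Changes per character on this tree: I: 1; II: 1; III: 1; IV: 1; V: 1.
Total = 5.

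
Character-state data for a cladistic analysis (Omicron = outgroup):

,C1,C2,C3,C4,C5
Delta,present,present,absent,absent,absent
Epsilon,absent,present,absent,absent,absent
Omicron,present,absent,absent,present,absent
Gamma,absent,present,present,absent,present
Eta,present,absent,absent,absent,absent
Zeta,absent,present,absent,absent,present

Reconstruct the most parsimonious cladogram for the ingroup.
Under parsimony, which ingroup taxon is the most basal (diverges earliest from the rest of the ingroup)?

Character polarity is set by the outgroup: the derived state is whichever differs from the outgroup's state, so for C1, C4 the derived state is 'absent', and for the remaining characters it is 'present'.
C1 (derived state 'absent') is shared by Epsilon, Gamma, and Zeta — a synapomorphy uniting that clade.
C2 (derived state 'present') is shared by Delta, Epsilon, Gamma, and Zeta — a synapomorphy uniting that clade.
C3 (derived state 'present') is unique to Gamma (autapomorphy; uninformative for grouping).
All ingroup taxa share the derived state 'absent' for C4; it defines the ingroup but does not resolve relationships within it.
Only Gamma and Zeta show the derived state 'present' for C5, supporting them as a clade.
Most parsimonious ingroup topology: ((Delta,(Epsilon,(Gamma,Zeta))),Eta).
Eta is sister to the clade containing all other ingroup taxa, so it is the earliest-diverging (most basal) ingroup lineage.

Eta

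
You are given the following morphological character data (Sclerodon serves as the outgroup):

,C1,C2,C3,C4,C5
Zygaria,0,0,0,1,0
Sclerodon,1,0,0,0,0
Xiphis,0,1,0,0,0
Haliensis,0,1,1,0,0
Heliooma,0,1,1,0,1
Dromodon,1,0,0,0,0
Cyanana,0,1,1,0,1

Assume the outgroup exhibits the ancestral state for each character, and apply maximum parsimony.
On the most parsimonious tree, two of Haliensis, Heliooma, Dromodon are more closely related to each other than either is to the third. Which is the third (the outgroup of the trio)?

Dromodon

Character polarity is set by the outgroup: the derived state is whichever differs from the outgroup's state, so for C1 the derived state is '0', and for the remaining characters it is '1'.
C1 (derived state '0') is shared by Cyanana, Haliensis, Heliooma, Xiphis, and Zygaria — a synapomorphy uniting that clade.
C2 (derived state '1') is shared by Cyanana, Haliensis, Heliooma, and Xiphis — a synapomorphy uniting that clade.
C3 (derived state '1') is shared by Cyanana, Haliensis, and Heliooma — a synapomorphy uniting that clade.
C4: derived state '1' in Zygaria only — an autapomorphy, so it tells us nothing about relationships among taxa.
Only Cyanana and Heliooma show the derived state '1' for C5, supporting them as a clade.
Most parsimonious ingroup topology: (Dromodon,(Zygaria,(((Cyanana,Heliooma),Haliensis),Xiphis))).
Haliensis and Heliooma share a more recent common ancestor with each other than either does with Dromodon, so Dromodon is the least closely related of the three.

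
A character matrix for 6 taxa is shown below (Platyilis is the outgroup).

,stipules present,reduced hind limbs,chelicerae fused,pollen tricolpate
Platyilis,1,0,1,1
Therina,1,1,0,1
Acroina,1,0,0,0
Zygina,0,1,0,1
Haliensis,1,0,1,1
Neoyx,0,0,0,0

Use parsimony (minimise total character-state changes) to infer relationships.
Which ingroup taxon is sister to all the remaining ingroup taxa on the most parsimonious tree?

Haliensis

Character polarity is set by the outgroup: the derived state is whichever differs from the outgroup's state, so for stipules present, chelicerae fused, pollen tricolpate the derived state is '0', and for the remaining characters it is '1'.
stipules present groups Neoyx and Zygina, which is incompatible with the clades supported by the remaining characters; treating it as convergent (homoplasy) costs fewer steps than any alternative tree.
reduced hind limbs: derived state '1' in Therina and Zygina only — synapomorphy for {Therina, Zygina}.
chelicerae fused: derived state '0' in Acroina, Neoyx, Therina, and Zygina only — synapomorphy for {Acroina, Neoyx, Therina, Zygina}.
Only Acroina and Neoyx show the derived state '0' for pollen tricolpate, supporting them as a clade.
Most parsimonious ingroup topology: (((Therina,Zygina),(Acroina,Neoyx)),Haliensis).
Haliensis is sister to the clade containing all other ingroup taxa, so it is the earliest-diverging (most basal) ingroup lineage.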